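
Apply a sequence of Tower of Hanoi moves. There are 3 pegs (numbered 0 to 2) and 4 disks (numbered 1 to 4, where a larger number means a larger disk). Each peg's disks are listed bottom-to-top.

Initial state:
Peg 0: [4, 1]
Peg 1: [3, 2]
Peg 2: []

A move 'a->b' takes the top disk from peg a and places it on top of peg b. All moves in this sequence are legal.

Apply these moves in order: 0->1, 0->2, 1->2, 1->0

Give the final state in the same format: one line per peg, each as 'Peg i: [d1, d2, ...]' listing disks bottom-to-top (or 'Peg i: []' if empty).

Answer: Peg 0: [2]
Peg 1: [3]
Peg 2: [4, 1]

Derivation:
After move 1 (0->1):
Peg 0: [4]
Peg 1: [3, 2, 1]
Peg 2: []

After move 2 (0->2):
Peg 0: []
Peg 1: [3, 2, 1]
Peg 2: [4]

After move 3 (1->2):
Peg 0: []
Peg 1: [3, 2]
Peg 2: [4, 1]

After move 4 (1->0):
Peg 0: [2]
Peg 1: [3]
Peg 2: [4, 1]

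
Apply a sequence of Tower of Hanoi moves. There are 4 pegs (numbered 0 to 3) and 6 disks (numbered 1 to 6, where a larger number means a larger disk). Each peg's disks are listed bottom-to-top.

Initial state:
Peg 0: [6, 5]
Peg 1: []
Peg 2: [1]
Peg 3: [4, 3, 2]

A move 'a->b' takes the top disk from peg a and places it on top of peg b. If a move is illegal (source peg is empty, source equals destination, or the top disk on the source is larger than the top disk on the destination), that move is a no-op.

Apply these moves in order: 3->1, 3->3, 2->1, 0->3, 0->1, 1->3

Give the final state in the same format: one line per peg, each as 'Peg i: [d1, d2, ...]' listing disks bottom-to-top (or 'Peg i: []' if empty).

After move 1 (3->1):
Peg 0: [6, 5]
Peg 1: [2]
Peg 2: [1]
Peg 3: [4, 3]

After move 2 (3->3):
Peg 0: [6, 5]
Peg 1: [2]
Peg 2: [1]
Peg 3: [4, 3]

After move 3 (2->1):
Peg 0: [6, 5]
Peg 1: [2, 1]
Peg 2: []
Peg 3: [4, 3]

After move 4 (0->3):
Peg 0: [6, 5]
Peg 1: [2, 1]
Peg 2: []
Peg 3: [4, 3]

After move 5 (0->1):
Peg 0: [6, 5]
Peg 1: [2, 1]
Peg 2: []
Peg 3: [4, 3]

After move 6 (1->3):
Peg 0: [6, 5]
Peg 1: [2]
Peg 2: []
Peg 3: [4, 3, 1]

Answer: Peg 0: [6, 5]
Peg 1: [2]
Peg 2: []
Peg 3: [4, 3, 1]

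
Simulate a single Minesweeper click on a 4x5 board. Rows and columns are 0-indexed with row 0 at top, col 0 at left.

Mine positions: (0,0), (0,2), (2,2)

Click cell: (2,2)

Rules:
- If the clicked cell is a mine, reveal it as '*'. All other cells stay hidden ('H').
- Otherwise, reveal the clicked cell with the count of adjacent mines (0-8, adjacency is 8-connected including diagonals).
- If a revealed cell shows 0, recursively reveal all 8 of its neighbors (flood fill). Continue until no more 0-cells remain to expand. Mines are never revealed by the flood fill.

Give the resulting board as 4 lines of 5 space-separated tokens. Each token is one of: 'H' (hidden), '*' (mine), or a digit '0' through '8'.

H H H H H
H H H H H
H H * H H
H H H H H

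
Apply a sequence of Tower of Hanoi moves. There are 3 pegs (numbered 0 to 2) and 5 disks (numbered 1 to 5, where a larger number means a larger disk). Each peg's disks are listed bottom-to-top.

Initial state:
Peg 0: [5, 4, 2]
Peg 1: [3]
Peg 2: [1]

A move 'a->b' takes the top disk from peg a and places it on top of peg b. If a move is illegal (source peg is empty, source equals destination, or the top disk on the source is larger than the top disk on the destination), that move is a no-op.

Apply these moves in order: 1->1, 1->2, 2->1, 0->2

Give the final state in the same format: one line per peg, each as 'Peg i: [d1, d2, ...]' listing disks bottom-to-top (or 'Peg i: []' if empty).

After move 1 (1->1):
Peg 0: [5, 4, 2]
Peg 1: [3]
Peg 2: [1]

After move 2 (1->2):
Peg 0: [5, 4, 2]
Peg 1: [3]
Peg 2: [1]

After move 3 (2->1):
Peg 0: [5, 4, 2]
Peg 1: [3, 1]
Peg 2: []

After move 4 (0->2):
Peg 0: [5, 4]
Peg 1: [3, 1]
Peg 2: [2]

Answer: Peg 0: [5, 4]
Peg 1: [3, 1]
Peg 2: [2]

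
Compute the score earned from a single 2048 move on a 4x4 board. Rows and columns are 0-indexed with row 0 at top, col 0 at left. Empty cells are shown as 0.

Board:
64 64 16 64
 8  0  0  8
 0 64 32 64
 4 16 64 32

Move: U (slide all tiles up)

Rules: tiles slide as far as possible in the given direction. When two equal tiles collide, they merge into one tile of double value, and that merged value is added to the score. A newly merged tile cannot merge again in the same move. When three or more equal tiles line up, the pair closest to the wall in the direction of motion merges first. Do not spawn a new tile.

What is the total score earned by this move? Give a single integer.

Slide up:
col 0: [64, 8, 0, 4] -> [64, 8, 4, 0]  score +0 (running 0)
col 1: [64, 0, 64, 16] -> [128, 16, 0, 0]  score +128 (running 128)
col 2: [16, 0, 32, 64] -> [16, 32, 64, 0]  score +0 (running 128)
col 3: [64, 8, 64, 32] -> [64, 8, 64, 32]  score +0 (running 128)
Board after move:
 64 128  16  64
  8  16  32   8
  4   0  64  64
  0   0   0  32

Answer: 128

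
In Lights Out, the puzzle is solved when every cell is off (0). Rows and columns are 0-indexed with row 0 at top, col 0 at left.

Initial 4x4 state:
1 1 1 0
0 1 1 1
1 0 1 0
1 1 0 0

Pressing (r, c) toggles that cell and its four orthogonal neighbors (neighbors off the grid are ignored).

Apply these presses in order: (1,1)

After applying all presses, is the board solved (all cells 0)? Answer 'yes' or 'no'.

After press 1 at (1,1):
1 0 1 0
1 0 0 1
1 1 1 0
1 1 0 0

Lights still on: 9

Answer: no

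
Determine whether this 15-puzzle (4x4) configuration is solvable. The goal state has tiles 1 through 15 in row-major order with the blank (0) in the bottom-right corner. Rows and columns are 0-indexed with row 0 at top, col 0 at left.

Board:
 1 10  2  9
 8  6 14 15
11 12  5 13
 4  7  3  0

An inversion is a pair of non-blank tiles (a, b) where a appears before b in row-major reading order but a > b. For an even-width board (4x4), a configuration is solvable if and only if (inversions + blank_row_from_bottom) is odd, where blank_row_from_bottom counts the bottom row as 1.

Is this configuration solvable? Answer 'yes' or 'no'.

Answer: no

Derivation:
Inversions: 51
Blank is in row 3 (0-indexed from top), which is row 1 counting from the bottom (bottom = 1).
51 + 1 = 52, which is even, so the puzzle is not solvable.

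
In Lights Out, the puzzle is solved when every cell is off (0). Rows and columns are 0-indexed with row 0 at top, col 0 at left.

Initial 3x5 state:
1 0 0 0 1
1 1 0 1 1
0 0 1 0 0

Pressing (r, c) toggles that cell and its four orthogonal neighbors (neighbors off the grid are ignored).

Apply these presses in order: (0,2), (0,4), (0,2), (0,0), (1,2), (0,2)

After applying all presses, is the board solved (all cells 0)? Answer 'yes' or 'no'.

Answer: yes

Derivation:
After press 1 at (0,2):
1 1 1 1 1
1 1 1 1 1
0 0 1 0 0

After press 2 at (0,4):
1 1 1 0 0
1 1 1 1 0
0 0 1 0 0

After press 3 at (0,2):
1 0 0 1 0
1 1 0 1 0
0 0 1 0 0

After press 4 at (0,0):
0 1 0 1 0
0 1 0 1 0
0 0 1 0 0

After press 5 at (1,2):
0 1 1 1 0
0 0 1 0 0
0 0 0 0 0

After press 6 at (0,2):
0 0 0 0 0
0 0 0 0 0
0 0 0 0 0

Lights still on: 0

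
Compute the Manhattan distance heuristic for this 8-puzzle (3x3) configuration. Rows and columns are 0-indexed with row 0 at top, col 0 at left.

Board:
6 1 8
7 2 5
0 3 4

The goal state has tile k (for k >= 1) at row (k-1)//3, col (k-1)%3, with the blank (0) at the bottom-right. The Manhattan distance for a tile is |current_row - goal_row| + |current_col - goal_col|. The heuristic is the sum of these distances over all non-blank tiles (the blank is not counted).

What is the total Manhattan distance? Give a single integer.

Tile 6: (0,0)->(1,2) = 3
Tile 1: (0,1)->(0,0) = 1
Tile 8: (0,2)->(2,1) = 3
Tile 7: (1,0)->(2,0) = 1
Tile 2: (1,1)->(0,1) = 1
Tile 5: (1,2)->(1,1) = 1
Tile 3: (2,1)->(0,2) = 3
Tile 4: (2,2)->(1,0) = 3
Sum: 3 + 1 + 3 + 1 + 1 + 1 + 3 + 3 = 16

Answer: 16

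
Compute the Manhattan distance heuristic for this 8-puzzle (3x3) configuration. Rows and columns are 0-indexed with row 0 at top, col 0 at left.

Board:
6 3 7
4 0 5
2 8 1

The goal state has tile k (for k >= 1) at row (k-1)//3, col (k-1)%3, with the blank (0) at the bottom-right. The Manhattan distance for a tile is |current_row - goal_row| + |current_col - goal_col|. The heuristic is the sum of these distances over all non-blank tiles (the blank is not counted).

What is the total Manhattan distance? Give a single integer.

Tile 6: (0,0)->(1,2) = 3
Tile 3: (0,1)->(0,2) = 1
Tile 7: (0,2)->(2,0) = 4
Tile 4: (1,0)->(1,0) = 0
Tile 5: (1,2)->(1,1) = 1
Tile 2: (2,0)->(0,1) = 3
Tile 8: (2,1)->(2,1) = 0
Tile 1: (2,2)->(0,0) = 4
Sum: 3 + 1 + 4 + 0 + 1 + 3 + 0 + 4 = 16

Answer: 16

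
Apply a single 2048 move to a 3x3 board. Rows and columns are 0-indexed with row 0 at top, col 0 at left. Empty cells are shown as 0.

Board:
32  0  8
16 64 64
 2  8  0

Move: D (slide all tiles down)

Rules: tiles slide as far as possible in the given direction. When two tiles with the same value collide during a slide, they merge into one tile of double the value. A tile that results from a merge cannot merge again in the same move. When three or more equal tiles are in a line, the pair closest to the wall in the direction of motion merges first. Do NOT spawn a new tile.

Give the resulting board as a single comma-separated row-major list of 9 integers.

Answer: 32, 0, 0, 16, 64, 8, 2, 8, 64

Derivation:
Slide down:
col 0: [32, 16, 2] -> [32, 16, 2]
col 1: [0, 64, 8] -> [0, 64, 8]
col 2: [8, 64, 0] -> [0, 8, 64]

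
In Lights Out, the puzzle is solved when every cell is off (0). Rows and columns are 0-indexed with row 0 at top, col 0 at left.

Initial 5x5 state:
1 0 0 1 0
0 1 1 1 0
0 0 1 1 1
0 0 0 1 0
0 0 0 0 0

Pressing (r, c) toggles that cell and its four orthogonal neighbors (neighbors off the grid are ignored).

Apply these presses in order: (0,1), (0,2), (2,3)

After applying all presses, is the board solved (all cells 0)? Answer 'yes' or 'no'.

After press 1 at (0,1):
0 1 1 1 0
0 0 1 1 0
0 0 1 1 1
0 0 0 1 0
0 0 0 0 0

After press 2 at (0,2):
0 0 0 0 0
0 0 0 1 0
0 0 1 1 1
0 0 0 1 0
0 0 0 0 0

After press 3 at (2,3):
0 0 0 0 0
0 0 0 0 0
0 0 0 0 0
0 0 0 0 0
0 0 0 0 0

Lights still on: 0

Answer: yes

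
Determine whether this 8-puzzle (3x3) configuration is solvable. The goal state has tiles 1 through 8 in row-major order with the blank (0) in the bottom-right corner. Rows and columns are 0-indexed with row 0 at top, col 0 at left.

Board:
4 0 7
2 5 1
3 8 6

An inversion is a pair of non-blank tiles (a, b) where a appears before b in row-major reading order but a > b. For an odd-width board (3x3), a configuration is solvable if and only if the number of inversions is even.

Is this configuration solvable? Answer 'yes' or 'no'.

Answer: yes

Derivation:
Inversions (pairs i<j in row-major order where tile[i] > tile[j] > 0): 12
12 is even, so the puzzle is solvable.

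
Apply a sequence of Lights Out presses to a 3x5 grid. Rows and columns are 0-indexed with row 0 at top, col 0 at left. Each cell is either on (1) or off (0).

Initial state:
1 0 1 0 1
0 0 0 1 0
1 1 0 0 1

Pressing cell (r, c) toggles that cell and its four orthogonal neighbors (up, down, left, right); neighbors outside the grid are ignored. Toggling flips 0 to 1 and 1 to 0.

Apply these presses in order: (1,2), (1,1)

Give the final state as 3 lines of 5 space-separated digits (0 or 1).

Answer: 1 1 0 0 1
1 0 0 0 0
1 0 1 0 1

Derivation:
After press 1 at (1,2):
1 0 0 0 1
0 1 1 0 0
1 1 1 0 1

After press 2 at (1,1):
1 1 0 0 1
1 0 0 0 0
1 0 1 0 1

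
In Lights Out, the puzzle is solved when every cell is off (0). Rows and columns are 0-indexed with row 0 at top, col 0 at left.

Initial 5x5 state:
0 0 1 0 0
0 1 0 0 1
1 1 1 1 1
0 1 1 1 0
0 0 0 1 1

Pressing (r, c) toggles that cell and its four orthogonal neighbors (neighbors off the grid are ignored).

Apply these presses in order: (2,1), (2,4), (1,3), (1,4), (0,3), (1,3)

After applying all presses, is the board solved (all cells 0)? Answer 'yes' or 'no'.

After press 1 at (2,1):
0 0 1 0 0
0 0 0 0 1
0 0 0 1 1
0 0 1 1 0
0 0 0 1 1

After press 2 at (2,4):
0 0 1 0 0
0 0 0 0 0
0 0 0 0 0
0 0 1 1 1
0 0 0 1 1

After press 3 at (1,3):
0 0 1 1 0
0 0 1 1 1
0 0 0 1 0
0 0 1 1 1
0 0 0 1 1

After press 4 at (1,4):
0 0 1 1 1
0 0 1 0 0
0 0 0 1 1
0 0 1 1 1
0 0 0 1 1

After press 5 at (0,3):
0 0 0 0 0
0 0 1 1 0
0 0 0 1 1
0 0 1 1 1
0 0 0 1 1

After press 6 at (1,3):
0 0 0 1 0
0 0 0 0 1
0 0 0 0 1
0 0 1 1 1
0 0 0 1 1

Lights still on: 8

Answer: no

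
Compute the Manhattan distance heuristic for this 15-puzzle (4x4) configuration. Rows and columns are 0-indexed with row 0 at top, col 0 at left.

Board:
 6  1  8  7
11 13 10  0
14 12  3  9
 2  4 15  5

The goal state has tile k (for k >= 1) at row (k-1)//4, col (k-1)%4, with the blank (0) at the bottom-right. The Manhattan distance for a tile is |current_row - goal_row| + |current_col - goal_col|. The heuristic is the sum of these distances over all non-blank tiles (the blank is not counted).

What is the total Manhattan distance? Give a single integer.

Answer: 38

Derivation:
Tile 6: at (0,0), goal (1,1), distance |0-1|+|0-1| = 2
Tile 1: at (0,1), goal (0,0), distance |0-0|+|1-0| = 1
Tile 8: at (0,2), goal (1,3), distance |0-1|+|2-3| = 2
Tile 7: at (0,3), goal (1,2), distance |0-1|+|3-2| = 2
Tile 11: at (1,0), goal (2,2), distance |1-2|+|0-2| = 3
Tile 13: at (1,1), goal (3,0), distance |1-3|+|1-0| = 3
Tile 10: at (1,2), goal (2,1), distance |1-2|+|2-1| = 2
Tile 14: at (2,0), goal (3,1), distance |2-3|+|0-1| = 2
Tile 12: at (2,1), goal (2,3), distance |2-2|+|1-3| = 2
Tile 3: at (2,2), goal (0,2), distance |2-0|+|2-2| = 2
Tile 9: at (2,3), goal (2,0), distance |2-2|+|3-0| = 3
Tile 2: at (3,0), goal (0,1), distance |3-0|+|0-1| = 4
Tile 4: at (3,1), goal (0,3), distance |3-0|+|1-3| = 5
Tile 15: at (3,2), goal (3,2), distance |3-3|+|2-2| = 0
Tile 5: at (3,3), goal (1,0), distance |3-1|+|3-0| = 5
Sum: 2 + 1 + 2 + 2 + 3 + 3 + 2 + 2 + 2 + 2 + 3 + 4 + 5 + 0 + 5 = 38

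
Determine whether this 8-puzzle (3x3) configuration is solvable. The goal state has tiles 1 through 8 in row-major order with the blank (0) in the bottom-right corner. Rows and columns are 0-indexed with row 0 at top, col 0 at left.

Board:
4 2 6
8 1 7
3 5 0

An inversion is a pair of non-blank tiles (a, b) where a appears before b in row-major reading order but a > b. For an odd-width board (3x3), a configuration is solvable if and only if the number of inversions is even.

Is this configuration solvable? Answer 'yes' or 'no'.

Answer: no

Derivation:
Inversions (pairs i<j in row-major order where tile[i] > tile[j] > 0): 13
13 is odd, so the puzzle is not solvable.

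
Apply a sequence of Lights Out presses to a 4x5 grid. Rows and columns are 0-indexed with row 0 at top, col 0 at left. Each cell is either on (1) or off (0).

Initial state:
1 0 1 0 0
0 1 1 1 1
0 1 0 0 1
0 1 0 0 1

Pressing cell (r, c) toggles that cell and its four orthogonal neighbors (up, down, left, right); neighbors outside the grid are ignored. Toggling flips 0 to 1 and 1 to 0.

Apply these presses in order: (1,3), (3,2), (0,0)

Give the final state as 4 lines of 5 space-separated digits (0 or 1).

Answer: 0 1 1 1 0
1 1 0 0 0
0 1 1 1 1
0 0 1 1 1

Derivation:
After press 1 at (1,3):
1 0 1 1 0
0 1 0 0 0
0 1 0 1 1
0 1 0 0 1

After press 2 at (3,2):
1 0 1 1 0
0 1 0 0 0
0 1 1 1 1
0 0 1 1 1

After press 3 at (0,0):
0 1 1 1 0
1 1 0 0 0
0 1 1 1 1
0 0 1 1 1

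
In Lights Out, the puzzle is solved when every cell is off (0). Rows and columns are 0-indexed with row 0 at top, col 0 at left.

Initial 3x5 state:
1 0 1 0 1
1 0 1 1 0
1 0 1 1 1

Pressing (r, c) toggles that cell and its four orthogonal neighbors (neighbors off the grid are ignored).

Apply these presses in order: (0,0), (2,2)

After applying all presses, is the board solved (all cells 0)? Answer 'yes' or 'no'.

After press 1 at (0,0):
0 1 1 0 1
0 0 1 1 0
1 0 1 1 1

After press 2 at (2,2):
0 1 1 0 1
0 0 0 1 0
1 1 0 0 1

Lights still on: 7

Answer: no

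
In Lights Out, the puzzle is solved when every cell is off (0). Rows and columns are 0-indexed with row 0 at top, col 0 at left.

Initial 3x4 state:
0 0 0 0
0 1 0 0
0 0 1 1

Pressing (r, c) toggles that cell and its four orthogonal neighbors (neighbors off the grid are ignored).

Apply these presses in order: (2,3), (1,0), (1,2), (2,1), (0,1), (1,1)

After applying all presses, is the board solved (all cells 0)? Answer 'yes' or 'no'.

After press 1 at (2,3):
0 0 0 0
0 1 0 1
0 0 0 0

After press 2 at (1,0):
1 0 0 0
1 0 0 1
1 0 0 0

After press 3 at (1,2):
1 0 1 0
1 1 1 0
1 0 1 0

After press 4 at (2,1):
1 0 1 0
1 0 1 0
0 1 0 0

After press 5 at (0,1):
0 1 0 0
1 1 1 0
0 1 0 0

After press 6 at (1,1):
0 0 0 0
0 0 0 0
0 0 0 0

Lights still on: 0

Answer: yes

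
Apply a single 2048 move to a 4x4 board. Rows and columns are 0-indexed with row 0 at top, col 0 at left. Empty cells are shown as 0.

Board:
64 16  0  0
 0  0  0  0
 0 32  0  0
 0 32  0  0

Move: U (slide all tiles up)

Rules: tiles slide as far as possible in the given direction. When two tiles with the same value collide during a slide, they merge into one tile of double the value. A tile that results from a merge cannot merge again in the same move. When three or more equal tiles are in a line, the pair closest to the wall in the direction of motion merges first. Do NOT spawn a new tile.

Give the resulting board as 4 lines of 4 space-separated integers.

Slide up:
col 0: [64, 0, 0, 0] -> [64, 0, 0, 0]
col 1: [16, 0, 32, 32] -> [16, 64, 0, 0]
col 2: [0, 0, 0, 0] -> [0, 0, 0, 0]
col 3: [0, 0, 0, 0] -> [0, 0, 0, 0]

Answer: 64 16  0  0
 0 64  0  0
 0  0  0  0
 0  0  0  0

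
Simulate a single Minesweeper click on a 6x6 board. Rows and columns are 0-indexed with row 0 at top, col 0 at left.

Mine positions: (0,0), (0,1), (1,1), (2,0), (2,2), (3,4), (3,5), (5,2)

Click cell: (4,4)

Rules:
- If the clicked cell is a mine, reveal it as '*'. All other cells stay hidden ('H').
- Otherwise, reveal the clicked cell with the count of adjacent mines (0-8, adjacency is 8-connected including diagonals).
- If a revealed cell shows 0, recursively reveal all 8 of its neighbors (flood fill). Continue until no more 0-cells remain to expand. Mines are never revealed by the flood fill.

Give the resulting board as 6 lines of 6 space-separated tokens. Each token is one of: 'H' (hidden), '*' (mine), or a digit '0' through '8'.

H H H H H H
H H H H H H
H H H H H H
H H H H H H
H H H H 2 H
H H H H H H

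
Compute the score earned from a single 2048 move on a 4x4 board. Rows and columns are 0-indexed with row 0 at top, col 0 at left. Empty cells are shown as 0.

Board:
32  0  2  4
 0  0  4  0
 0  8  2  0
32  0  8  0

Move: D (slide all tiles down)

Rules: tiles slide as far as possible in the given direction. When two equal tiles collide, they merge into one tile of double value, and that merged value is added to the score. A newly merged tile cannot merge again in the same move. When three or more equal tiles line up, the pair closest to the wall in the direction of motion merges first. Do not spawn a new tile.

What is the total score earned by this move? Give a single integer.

Slide down:
col 0: [32, 0, 0, 32] -> [0, 0, 0, 64]  score +64 (running 64)
col 1: [0, 0, 8, 0] -> [0, 0, 0, 8]  score +0 (running 64)
col 2: [2, 4, 2, 8] -> [2, 4, 2, 8]  score +0 (running 64)
col 3: [4, 0, 0, 0] -> [0, 0, 0, 4]  score +0 (running 64)
Board after move:
 0  0  2  0
 0  0  4  0
 0  0  2  0
64  8  8  4

Answer: 64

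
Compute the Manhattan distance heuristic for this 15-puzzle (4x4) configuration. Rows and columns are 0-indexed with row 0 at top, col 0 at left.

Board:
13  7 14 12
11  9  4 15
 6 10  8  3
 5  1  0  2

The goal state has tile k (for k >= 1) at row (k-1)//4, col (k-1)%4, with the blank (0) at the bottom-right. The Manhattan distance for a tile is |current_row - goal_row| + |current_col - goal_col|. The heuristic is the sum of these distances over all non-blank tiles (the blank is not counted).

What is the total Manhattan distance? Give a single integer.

Tile 13: (0,0)->(3,0) = 3
Tile 7: (0,1)->(1,2) = 2
Tile 14: (0,2)->(3,1) = 4
Tile 12: (0,3)->(2,3) = 2
Tile 11: (1,0)->(2,2) = 3
Tile 9: (1,1)->(2,0) = 2
Tile 4: (1,2)->(0,3) = 2
Tile 15: (1,3)->(3,2) = 3
Tile 6: (2,0)->(1,1) = 2
Tile 10: (2,1)->(2,1) = 0
Tile 8: (2,2)->(1,3) = 2
Tile 3: (2,3)->(0,2) = 3
Tile 5: (3,0)->(1,0) = 2
Tile 1: (3,1)->(0,0) = 4
Tile 2: (3,3)->(0,1) = 5
Sum: 3 + 2 + 4 + 2 + 3 + 2 + 2 + 3 + 2 + 0 + 2 + 3 + 2 + 4 + 5 = 39

Answer: 39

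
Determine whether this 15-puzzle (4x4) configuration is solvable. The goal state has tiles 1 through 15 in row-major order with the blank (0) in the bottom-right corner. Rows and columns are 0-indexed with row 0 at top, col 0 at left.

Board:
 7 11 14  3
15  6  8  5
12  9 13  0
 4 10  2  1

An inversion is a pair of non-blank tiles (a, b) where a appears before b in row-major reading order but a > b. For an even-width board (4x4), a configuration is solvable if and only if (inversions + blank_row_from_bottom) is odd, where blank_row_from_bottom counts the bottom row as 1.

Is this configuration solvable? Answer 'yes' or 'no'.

Inversions: 66
Blank is in row 2 (0-indexed from top), which is row 2 counting from the bottom (bottom = 1).
66 + 2 = 68, which is even, so the puzzle is not solvable.

Answer: no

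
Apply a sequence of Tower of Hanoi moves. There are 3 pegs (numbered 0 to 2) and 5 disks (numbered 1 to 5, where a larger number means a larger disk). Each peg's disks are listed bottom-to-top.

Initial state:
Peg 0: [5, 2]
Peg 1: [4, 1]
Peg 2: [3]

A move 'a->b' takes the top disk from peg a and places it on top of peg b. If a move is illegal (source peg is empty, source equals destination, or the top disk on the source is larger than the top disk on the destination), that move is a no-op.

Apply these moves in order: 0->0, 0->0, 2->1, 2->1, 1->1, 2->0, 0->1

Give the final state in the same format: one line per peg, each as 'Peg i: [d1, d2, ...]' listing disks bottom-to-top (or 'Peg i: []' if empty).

Answer: Peg 0: [5, 2]
Peg 1: [4, 1]
Peg 2: [3]

Derivation:
After move 1 (0->0):
Peg 0: [5, 2]
Peg 1: [4, 1]
Peg 2: [3]

After move 2 (0->0):
Peg 0: [5, 2]
Peg 1: [4, 1]
Peg 2: [3]

After move 3 (2->1):
Peg 0: [5, 2]
Peg 1: [4, 1]
Peg 2: [3]

After move 4 (2->1):
Peg 0: [5, 2]
Peg 1: [4, 1]
Peg 2: [3]

After move 5 (1->1):
Peg 0: [5, 2]
Peg 1: [4, 1]
Peg 2: [3]

After move 6 (2->0):
Peg 0: [5, 2]
Peg 1: [4, 1]
Peg 2: [3]

After move 7 (0->1):
Peg 0: [5, 2]
Peg 1: [4, 1]
Peg 2: [3]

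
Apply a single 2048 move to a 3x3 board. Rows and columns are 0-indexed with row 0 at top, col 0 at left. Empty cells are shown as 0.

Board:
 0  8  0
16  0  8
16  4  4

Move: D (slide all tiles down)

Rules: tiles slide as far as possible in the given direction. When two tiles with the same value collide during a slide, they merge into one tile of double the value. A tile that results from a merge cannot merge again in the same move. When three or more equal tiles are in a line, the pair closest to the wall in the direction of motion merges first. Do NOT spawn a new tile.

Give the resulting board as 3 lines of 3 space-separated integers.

Slide down:
col 0: [0, 16, 16] -> [0, 0, 32]
col 1: [8, 0, 4] -> [0, 8, 4]
col 2: [0, 8, 4] -> [0, 8, 4]

Answer:  0  0  0
 0  8  8
32  4  4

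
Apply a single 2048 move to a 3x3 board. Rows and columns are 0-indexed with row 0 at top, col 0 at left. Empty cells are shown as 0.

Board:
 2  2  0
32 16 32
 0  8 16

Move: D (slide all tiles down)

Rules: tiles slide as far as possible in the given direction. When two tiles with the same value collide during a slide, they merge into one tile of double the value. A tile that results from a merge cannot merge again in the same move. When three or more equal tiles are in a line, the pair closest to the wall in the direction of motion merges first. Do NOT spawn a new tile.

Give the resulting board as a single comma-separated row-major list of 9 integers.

Slide down:
col 0: [2, 32, 0] -> [0, 2, 32]
col 1: [2, 16, 8] -> [2, 16, 8]
col 2: [0, 32, 16] -> [0, 32, 16]

Answer: 0, 2, 0, 2, 16, 32, 32, 8, 16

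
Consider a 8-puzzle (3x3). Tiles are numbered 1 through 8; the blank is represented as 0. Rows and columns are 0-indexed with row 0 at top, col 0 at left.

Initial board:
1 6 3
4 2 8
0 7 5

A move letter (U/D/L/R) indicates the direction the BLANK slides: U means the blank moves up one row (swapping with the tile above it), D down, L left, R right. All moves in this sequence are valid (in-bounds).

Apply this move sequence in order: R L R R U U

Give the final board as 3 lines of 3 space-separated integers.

After move 1 (R):
1 6 3
4 2 8
7 0 5

After move 2 (L):
1 6 3
4 2 8
0 7 5

After move 3 (R):
1 6 3
4 2 8
7 0 5

After move 4 (R):
1 6 3
4 2 8
7 5 0

After move 5 (U):
1 6 3
4 2 0
7 5 8

After move 6 (U):
1 6 0
4 2 3
7 5 8

Answer: 1 6 0
4 2 3
7 5 8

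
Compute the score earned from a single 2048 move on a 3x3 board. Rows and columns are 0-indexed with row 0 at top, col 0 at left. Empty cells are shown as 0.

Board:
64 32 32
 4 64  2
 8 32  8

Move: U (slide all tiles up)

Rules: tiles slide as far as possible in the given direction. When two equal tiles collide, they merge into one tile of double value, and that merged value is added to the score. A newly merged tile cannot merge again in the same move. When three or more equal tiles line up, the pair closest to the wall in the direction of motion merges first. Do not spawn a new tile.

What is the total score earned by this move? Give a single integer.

Slide up:
col 0: [64, 4, 8] -> [64, 4, 8]  score +0 (running 0)
col 1: [32, 64, 32] -> [32, 64, 32]  score +0 (running 0)
col 2: [32, 2, 8] -> [32, 2, 8]  score +0 (running 0)
Board after move:
64 32 32
 4 64  2
 8 32  8

Answer: 0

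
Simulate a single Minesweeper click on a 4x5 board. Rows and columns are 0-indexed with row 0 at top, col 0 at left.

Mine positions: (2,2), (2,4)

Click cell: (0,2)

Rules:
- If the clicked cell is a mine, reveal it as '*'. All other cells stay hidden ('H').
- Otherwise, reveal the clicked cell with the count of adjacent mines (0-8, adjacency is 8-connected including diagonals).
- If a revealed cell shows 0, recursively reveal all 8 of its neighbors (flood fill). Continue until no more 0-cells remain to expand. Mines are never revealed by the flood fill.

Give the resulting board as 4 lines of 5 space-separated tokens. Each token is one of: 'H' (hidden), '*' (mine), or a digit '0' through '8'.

0 0 0 0 0
0 1 1 2 1
0 1 H H H
0 1 H H H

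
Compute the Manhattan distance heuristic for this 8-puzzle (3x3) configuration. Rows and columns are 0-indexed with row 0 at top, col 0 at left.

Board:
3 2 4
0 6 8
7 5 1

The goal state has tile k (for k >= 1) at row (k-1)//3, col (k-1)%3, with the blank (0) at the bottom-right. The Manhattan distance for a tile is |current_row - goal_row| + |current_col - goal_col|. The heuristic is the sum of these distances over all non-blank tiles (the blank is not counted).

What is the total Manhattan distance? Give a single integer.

Answer: 13

Derivation:
Tile 3: (0,0)->(0,2) = 2
Tile 2: (0,1)->(0,1) = 0
Tile 4: (0,2)->(1,0) = 3
Tile 6: (1,1)->(1,2) = 1
Tile 8: (1,2)->(2,1) = 2
Tile 7: (2,0)->(2,0) = 0
Tile 5: (2,1)->(1,1) = 1
Tile 1: (2,2)->(0,0) = 4
Sum: 2 + 0 + 3 + 1 + 2 + 0 + 1 + 4 = 13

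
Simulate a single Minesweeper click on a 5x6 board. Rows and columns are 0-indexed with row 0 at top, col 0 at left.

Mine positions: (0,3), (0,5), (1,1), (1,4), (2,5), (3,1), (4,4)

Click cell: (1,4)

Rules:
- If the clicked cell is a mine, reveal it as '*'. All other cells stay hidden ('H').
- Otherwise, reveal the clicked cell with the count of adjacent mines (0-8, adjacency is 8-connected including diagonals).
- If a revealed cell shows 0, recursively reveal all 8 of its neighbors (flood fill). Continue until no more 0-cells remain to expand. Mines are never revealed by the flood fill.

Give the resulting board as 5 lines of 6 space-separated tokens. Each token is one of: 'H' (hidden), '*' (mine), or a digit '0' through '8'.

H H H H H H
H H H H * H
H H H H H H
H H H H H H
H H H H H H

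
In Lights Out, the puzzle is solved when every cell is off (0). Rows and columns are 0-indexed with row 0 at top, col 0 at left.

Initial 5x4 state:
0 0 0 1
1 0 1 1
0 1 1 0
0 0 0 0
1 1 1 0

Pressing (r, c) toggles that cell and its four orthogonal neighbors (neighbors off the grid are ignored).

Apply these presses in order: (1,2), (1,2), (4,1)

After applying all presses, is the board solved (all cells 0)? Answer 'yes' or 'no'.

Answer: no

Derivation:
After press 1 at (1,2):
0 0 1 1
1 1 0 0
0 1 0 0
0 0 0 0
1 1 1 0

After press 2 at (1,2):
0 0 0 1
1 0 1 1
0 1 1 0
0 0 0 0
1 1 1 0

After press 3 at (4,1):
0 0 0 1
1 0 1 1
0 1 1 0
0 1 0 0
0 0 0 0

Lights still on: 7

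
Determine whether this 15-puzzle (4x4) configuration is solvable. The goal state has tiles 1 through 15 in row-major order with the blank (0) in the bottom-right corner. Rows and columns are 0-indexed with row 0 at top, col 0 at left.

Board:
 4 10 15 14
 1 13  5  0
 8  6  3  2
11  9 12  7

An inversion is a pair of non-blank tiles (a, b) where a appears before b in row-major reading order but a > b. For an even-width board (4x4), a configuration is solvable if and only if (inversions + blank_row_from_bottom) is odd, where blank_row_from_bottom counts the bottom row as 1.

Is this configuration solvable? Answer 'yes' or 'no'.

Answer: yes

Derivation:
Inversions: 56
Blank is in row 1 (0-indexed from top), which is row 3 counting from the bottom (bottom = 1).
56 + 3 = 59, which is odd, so the puzzle is solvable.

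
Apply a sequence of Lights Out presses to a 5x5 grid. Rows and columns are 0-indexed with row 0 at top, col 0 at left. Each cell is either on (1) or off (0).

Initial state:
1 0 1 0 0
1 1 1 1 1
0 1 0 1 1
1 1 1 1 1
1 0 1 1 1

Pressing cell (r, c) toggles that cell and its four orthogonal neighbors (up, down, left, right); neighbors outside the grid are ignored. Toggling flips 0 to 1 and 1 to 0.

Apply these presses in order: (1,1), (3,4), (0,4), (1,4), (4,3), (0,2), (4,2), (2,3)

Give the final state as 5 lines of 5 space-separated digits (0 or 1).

After press 1 at (1,1):
1 1 1 0 0
0 0 0 1 1
0 0 0 1 1
1 1 1 1 1
1 0 1 1 1

After press 2 at (3,4):
1 1 1 0 0
0 0 0 1 1
0 0 0 1 0
1 1 1 0 0
1 0 1 1 0

After press 3 at (0,4):
1 1 1 1 1
0 0 0 1 0
0 0 0 1 0
1 1 1 0 0
1 0 1 1 0

After press 4 at (1,4):
1 1 1 1 0
0 0 0 0 1
0 0 0 1 1
1 1 1 0 0
1 0 1 1 0

After press 5 at (4,3):
1 1 1 1 0
0 0 0 0 1
0 0 0 1 1
1 1 1 1 0
1 0 0 0 1

After press 6 at (0,2):
1 0 0 0 0
0 0 1 0 1
0 0 0 1 1
1 1 1 1 0
1 0 0 0 1

After press 7 at (4,2):
1 0 0 0 0
0 0 1 0 1
0 0 0 1 1
1 1 0 1 0
1 1 1 1 1

After press 8 at (2,3):
1 0 0 0 0
0 0 1 1 1
0 0 1 0 0
1 1 0 0 0
1 1 1 1 1

Answer: 1 0 0 0 0
0 0 1 1 1
0 0 1 0 0
1 1 0 0 0
1 1 1 1 1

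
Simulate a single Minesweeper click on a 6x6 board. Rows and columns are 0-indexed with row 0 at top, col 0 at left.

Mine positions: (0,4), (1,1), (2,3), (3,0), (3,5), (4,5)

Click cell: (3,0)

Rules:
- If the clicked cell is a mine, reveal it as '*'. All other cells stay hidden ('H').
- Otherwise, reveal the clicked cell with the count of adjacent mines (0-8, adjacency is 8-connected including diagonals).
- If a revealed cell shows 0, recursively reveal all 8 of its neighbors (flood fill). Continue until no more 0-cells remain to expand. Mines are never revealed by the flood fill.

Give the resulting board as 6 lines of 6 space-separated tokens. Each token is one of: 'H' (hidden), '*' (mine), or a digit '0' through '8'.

H H H H H H
H H H H H H
H H H H H H
* H H H H H
H H H H H H
H H H H H H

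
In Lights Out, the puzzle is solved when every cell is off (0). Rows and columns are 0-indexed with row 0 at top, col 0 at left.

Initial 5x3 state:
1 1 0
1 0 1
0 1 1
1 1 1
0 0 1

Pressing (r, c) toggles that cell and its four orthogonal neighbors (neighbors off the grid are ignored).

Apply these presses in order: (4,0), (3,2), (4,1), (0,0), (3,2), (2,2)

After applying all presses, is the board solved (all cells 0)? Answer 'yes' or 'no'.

After press 1 at (4,0):
1 1 0
1 0 1
0 1 1
0 1 1
1 1 1

After press 2 at (3,2):
1 1 0
1 0 1
0 1 0
0 0 0
1 1 0

After press 3 at (4,1):
1 1 0
1 0 1
0 1 0
0 1 0
0 0 1

After press 4 at (0,0):
0 0 0
0 0 1
0 1 0
0 1 0
0 0 1

After press 5 at (3,2):
0 0 0
0 0 1
0 1 1
0 0 1
0 0 0

After press 6 at (2,2):
0 0 0
0 0 0
0 0 0
0 0 0
0 0 0

Lights still on: 0

Answer: yes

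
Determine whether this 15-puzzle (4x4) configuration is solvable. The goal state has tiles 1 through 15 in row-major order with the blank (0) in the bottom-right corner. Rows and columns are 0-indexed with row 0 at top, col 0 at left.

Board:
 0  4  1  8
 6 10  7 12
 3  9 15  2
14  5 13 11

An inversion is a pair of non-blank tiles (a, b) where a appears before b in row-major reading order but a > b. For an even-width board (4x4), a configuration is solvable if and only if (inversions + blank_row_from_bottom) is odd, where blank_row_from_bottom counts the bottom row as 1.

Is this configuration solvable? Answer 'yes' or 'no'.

Inversions: 36
Blank is in row 0 (0-indexed from top), which is row 4 counting from the bottom (bottom = 1).
36 + 4 = 40, which is even, so the puzzle is not solvable.

Answer: no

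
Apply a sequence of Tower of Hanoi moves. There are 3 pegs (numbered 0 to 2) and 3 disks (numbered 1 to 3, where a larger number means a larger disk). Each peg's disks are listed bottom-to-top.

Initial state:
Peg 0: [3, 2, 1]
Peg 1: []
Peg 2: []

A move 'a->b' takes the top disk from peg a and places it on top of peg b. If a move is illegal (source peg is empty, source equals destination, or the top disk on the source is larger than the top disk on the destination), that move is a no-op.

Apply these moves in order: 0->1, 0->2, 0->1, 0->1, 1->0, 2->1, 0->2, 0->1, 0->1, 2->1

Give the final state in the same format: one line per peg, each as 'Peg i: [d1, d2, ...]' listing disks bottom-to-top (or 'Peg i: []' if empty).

After move 1 (0->1):
Peg 0: [3, 2]
Peg 1: [1]
Peg 2: []

After move 2 (0->2):
Peg 0: [3]
Peg 1: [1]
Peg 2: [2]

After move 3 (0->1):
Peg 0: [3]
Peg 1: [1]
Peg 2: [2]

After move 4 (0->1):
Peg 0: [3]
Peg 1: [1]
Peg 2: [2]

After move 5 (1->0):
Peg 0: [3, 1]
Peg 1: []
Peg 2: [2]

After move 6 (2->1):
Peg 0: [3, 1]
Peg 1: [2]
Peg 2: []

After move 7 (0->2):
Peg 0: [3]
Peg 1: [2]
Peg 2: [1]

After move 8 (0->1):
Peg 0: [3]
Peg 1: [2]
Peg 2: [1]

After move 9 (0->1):
Peg 0: [3]
Peg 1: [2]
Peg 2: [1]

After move 10 (2->1):
Peg 0: [3]
Peg 1: [2, 1]
Peg 2: []

Answer: Peg 0: [3]
Peg 1: [2, 1]
Peg 2: []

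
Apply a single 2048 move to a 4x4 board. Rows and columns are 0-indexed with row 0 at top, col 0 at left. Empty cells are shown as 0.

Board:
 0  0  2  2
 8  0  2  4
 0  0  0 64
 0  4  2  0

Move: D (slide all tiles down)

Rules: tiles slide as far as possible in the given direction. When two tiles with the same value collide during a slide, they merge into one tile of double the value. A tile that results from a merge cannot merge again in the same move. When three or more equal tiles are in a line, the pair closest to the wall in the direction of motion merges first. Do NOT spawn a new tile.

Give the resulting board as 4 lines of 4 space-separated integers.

Answer:  0  0  0  0
 0  0  0  2
 0  0  2  4
 8  4  4 64

Derivation:
Slide down:
col 0: [0, 8, 0, 0] -> [0, 0, 0, 8]
col 1: [0, 0, 0, 4] -> [0, 0, 0, 4]
col 2: [2, 2, 0, 2] -> [0, 0, 2, 4]
col 3: [2, 4, 64, 0] -> [0, 2, 4, 64]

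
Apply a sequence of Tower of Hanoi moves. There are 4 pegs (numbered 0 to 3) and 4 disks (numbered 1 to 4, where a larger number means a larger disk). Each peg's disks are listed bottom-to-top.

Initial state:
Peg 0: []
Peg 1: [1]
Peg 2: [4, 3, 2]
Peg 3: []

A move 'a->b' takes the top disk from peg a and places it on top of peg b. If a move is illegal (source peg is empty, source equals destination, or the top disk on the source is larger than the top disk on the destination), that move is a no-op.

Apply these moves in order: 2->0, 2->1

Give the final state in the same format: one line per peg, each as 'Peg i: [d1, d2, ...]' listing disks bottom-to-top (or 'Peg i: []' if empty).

After move 1 (2->0):
Peg 0: [2]
Peg 1: [1]
Peg 2: [4, 3]
Peg 3: []

After move 2 (2->1):
Peg 0: [2]
Peg 1: [1]
Peg 2: [4, 3]
Peg 3: []

Answer: Peg 0: [2]
Peg 1: [1]
Peg 2: [4, 3]
Peg 3: []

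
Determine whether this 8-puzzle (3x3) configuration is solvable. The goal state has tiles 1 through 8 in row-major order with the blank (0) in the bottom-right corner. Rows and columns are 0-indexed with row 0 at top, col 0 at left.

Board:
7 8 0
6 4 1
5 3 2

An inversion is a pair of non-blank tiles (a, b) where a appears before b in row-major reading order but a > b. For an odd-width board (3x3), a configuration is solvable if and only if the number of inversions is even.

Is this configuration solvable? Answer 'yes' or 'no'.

Answer: no

Derivation:
Inversions (pairs i<j in row-major order where tile[i] > tile[j] > 0): 23
23 is odd, so the puzzle is not solvable.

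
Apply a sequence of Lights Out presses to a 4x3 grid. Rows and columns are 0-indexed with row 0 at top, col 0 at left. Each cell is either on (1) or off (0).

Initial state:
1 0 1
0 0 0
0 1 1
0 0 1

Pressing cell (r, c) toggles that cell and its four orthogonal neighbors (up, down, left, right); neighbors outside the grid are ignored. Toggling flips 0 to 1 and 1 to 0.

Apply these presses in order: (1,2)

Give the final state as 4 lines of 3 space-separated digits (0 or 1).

Answer: 1 0 0
0 1 1
0 1 0
0 0 1

Derivation:
After press 1 at (1,2):
1 0 0
0 1 1
0 1 0
0 0 1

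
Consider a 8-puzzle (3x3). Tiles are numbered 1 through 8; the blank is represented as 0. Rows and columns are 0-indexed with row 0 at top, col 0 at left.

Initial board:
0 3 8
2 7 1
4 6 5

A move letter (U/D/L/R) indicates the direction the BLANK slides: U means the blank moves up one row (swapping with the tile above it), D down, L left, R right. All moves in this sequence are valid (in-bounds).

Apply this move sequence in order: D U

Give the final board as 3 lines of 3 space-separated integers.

After move 1 (D):
2 3 8
0 7 1
4 6 5

After move 2 (U):
0 3 8
2 7 1
4 6 5

Answer: 0 3 8
2 7 1
4 6 5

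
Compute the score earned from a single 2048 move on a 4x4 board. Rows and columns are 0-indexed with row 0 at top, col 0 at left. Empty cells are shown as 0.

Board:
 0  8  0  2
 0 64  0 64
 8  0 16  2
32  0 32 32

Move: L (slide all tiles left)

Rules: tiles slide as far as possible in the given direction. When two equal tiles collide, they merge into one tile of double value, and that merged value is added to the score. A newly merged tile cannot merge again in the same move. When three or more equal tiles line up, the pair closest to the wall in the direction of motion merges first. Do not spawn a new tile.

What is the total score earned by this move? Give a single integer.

Answer: 192

Derivation:
Slide left:
row 0: [0, 8, 0, 2] -> [8, 2, 0, 0]  score +0 (running 0)
row 1: [0, 64, 0, 64] -> [128, 0, 0, 0]  score +128 (running 128)
row 2: [8, 0, 16, 2] -> [8, 16, 2, 0]  score +0 (running 128)
row 3: [32, 0, 32, 32] -> [64, 32, 0, 0]  score +64 (running 192)
Board after move:
  8   2   0   0
128   0   0   0
  8  16   2   0
 64  32   0   0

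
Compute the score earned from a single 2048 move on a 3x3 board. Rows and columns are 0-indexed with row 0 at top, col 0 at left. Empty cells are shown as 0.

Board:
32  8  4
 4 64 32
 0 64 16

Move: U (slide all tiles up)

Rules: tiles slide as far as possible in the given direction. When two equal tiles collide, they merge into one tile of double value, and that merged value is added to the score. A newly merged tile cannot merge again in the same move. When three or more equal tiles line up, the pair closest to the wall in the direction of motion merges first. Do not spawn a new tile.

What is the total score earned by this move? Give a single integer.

Slide up:
col 0: [32, 4, 0] -> [32, 4, 0]  score +0 (running 0)
col 1: [8, 64, 64] -> [8, 128, 0]  score +128 (running 128)
col 2: [4, 32, 16] -> [4, 32, 16]  score +0 (running 128)
Board after move:
 32   8   4
  4 128  32
  0   0  16

Answer: 128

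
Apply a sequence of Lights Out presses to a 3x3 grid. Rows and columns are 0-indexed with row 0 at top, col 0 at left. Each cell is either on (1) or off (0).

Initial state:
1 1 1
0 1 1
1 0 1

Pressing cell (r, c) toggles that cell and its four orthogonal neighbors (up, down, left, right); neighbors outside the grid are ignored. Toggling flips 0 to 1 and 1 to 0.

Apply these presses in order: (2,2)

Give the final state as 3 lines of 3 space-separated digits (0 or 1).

After press 1 at (2,2):
1 1 1
0 1 0
1 1 0

Answer: 1 1 1
0 1 0
1 1 0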